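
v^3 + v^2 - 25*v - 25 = (v - 5)*(v + 1)*(v + 5)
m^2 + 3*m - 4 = (m - 1)*(m + 4)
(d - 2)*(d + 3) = d^2 + d - 6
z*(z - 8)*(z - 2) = z^3 - 10*z^2 + 16*z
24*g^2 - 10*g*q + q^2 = (-6*g + q)*(-4*g + q)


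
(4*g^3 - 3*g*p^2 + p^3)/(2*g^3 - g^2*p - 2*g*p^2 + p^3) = (-2*g + p)/(-g + p)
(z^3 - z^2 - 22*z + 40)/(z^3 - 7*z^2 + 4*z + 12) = (z^2 + z - 20)/(z^2 - 5*z - 6)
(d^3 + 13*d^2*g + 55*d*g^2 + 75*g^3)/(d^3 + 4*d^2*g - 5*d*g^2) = (d^2 + 8*d*g + 15*g^2)/(d*(d - g))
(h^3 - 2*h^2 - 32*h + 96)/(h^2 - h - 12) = (h^2 + 2*h - 24)/(h + 3)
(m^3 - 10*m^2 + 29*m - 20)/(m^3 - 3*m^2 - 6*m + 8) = (m - 5)/(m + 2)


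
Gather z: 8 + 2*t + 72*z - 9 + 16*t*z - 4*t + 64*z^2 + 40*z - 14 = -2*t + 64*z^2 + z*(16*t + 112) - 15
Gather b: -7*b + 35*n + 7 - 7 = -7*b + 35*n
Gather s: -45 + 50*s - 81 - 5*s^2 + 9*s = -5*s^2 + 59*s - 126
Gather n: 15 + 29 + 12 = 56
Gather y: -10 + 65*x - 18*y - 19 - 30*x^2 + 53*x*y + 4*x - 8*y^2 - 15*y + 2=-30*x^2 + 69*x - 8*y^2 + y*(53*x - 33) - 27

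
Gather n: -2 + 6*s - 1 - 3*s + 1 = 3*s - 2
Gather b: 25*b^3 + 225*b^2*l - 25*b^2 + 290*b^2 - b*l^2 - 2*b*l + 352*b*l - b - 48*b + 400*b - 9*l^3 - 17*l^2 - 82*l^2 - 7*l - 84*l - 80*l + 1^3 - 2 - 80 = 25*b^3 + b^2*(225*l + 265) + b*(-l^2 + 350*l + 351) - 9*l^3 - 99*l^2 - 171*l - 81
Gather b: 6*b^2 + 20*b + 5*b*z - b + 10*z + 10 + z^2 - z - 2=6*b^2 + b*(5*z + 19) + z^2 + 9*z + 8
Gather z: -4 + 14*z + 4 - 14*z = 0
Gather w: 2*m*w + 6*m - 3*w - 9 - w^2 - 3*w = 6*m - w^2 + w*(2*m - 6) - 9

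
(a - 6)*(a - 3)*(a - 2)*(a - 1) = a^4 - 12*a^3 + 47*a^2 - 72*a + 36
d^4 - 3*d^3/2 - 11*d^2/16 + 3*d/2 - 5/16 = (d - 5/4)*(d - 1)*(d - 1/4)*(d + 1)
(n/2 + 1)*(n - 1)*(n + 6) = n^3/2 + 7*n^2/2 + 2*n - 6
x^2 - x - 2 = (x - 2)*(x + 1)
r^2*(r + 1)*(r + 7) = r^4 + 8*r^3 + 7*r^2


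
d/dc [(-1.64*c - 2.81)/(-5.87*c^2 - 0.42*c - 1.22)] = (-9.6268*c^2 - 32.9894*c + 0.8206)/(34.4569*c^4 + 4.9308*c^3 + 14.4992*c^2 + 1.0248*c + 1.4884)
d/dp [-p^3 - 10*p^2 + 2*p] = -3*p^2 - 20*p + 2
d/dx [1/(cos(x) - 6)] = sin(x)/(cos(x) - 6)^2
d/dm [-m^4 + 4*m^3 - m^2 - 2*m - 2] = -4*m^3 + 12*m^2 - 2*m - 2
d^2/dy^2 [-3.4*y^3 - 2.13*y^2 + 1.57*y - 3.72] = -20.4*y - 4.26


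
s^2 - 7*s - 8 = (s - 8)*(s + 1)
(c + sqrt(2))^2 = c^2 + 2*sqrt(2)*c + 2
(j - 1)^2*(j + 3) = j^3 + j^2 - 5*j + 3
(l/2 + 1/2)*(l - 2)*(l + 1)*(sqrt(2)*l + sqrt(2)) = sqrt(2)*l^4/2 + sqrt(2)*l^3/2 - 3*sqrt(2)*l^2/2 - 5*sqrt(2)*l/2 - sqrt(2)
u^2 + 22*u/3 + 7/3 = (u + 1/3)*(u + 7)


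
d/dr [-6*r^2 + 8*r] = 8 - 12*r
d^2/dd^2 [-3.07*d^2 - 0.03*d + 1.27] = -6.14000000000000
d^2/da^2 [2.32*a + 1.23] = 0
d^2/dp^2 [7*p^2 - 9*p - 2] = 14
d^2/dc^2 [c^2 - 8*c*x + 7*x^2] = 2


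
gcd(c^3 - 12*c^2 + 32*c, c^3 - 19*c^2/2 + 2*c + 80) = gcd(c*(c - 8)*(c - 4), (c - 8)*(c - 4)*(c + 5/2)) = c^2 - 12*c + 32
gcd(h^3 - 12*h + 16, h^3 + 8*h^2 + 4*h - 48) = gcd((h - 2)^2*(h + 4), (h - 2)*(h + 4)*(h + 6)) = h^2 + 2*h - 8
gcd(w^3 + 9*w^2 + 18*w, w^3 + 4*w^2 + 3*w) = w^2 + 3*w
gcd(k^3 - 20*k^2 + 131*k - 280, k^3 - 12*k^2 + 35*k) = k^2 - 12*k + 35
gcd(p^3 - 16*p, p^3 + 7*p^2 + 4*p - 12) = 1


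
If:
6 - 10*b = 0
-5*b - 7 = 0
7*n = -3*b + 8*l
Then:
No Solution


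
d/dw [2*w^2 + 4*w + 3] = 4*w + 4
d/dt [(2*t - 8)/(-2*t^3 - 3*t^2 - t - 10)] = 2*(-2*t^3 - 3*t^2 - t + (t - 4)*(6*t^2 + 6*t + 1) - 10)/(2*t^3 + 3*t^2 + t + 10)^2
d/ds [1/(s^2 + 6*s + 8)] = 2*(-s - 3)/(s^2 + 6*s + 8)^2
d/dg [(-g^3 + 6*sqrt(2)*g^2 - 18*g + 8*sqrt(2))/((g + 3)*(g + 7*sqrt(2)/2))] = (-2*g^4 - 14*sqrt(2)*g^3 - 12*g^3 - 27*sqrt(2)*g^2 + 120*g^2 - 32*sqrt(2)*g + 504*g - 426*sqrt(2) - 112)/(2*g^4 + 12*g^3 + 14*sqrt(2)*g^3 + 67*g^2 + 84*sqrt(2)*g^2 + 126*sqrt(2)*g + 294*g + 441)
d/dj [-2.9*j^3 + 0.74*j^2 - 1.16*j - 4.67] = -8.7*j^2 + 1.48*j - 1.16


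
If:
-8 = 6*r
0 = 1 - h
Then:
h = 1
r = -4/3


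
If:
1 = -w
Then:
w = -1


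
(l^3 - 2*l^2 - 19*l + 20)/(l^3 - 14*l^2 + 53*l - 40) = (l + 4)/(l - 8)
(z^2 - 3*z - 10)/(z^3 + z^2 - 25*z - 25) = (z + 2)/(z^2 + 6*z + 5)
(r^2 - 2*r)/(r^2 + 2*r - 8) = r/(r + 4)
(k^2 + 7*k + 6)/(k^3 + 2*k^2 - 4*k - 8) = (k^2 + 7*k + 6)/(k^3 + 2*k^2 - 4*k - 8)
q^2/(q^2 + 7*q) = q/(q + 7)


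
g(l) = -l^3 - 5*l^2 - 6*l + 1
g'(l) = -3*l^2 - 10*l - 6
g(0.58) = -4.36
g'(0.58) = -12.81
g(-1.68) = 1.71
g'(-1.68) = 2.33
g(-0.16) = 1.84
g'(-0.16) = -4.48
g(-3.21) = 1.82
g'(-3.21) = -4.81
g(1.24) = -16.03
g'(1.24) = -23.01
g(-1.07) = 2.92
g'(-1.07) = 1.27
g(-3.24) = 1.96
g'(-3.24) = -5.09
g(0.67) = -5.57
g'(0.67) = -14.05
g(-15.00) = 2341.00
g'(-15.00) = -531.00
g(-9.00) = 379.00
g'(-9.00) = -159.00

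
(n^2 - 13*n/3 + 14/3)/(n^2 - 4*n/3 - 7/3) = (n - 2)/(n + 1)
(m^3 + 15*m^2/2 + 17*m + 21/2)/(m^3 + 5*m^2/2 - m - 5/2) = (2*m^2 + 13*m + 21)/(2*m^2 + 3*m - 5)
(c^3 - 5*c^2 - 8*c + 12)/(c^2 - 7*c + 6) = c + 2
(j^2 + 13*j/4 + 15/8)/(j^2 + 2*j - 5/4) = (4*j + 3)/(2*(2*j - 1))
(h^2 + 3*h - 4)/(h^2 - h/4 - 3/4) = 4*(h + 4)/(4*h + 3)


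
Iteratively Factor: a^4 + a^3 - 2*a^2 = (a - 1)*(a^3 + 2*a^2) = (a - 1)*(a + 2)*(a^2) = a*(a - 1)*(a + 2)*(a)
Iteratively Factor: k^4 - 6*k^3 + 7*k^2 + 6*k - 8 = (k + 1)*(k^3 - 7*k^2 + 14*k - 8) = (k - 2)*(k + 1)*(k^2 - 5*k + 4) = (k - 4)*(k - 2)*(k + 1)*(k - 1)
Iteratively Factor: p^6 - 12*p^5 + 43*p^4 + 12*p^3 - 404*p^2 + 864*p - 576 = (p - 3)*(p^5 - 9*p^4 + 16*p^3 + 60*p^2 - 224*p + 192) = (p - 4)*(p - 3)*(p^4 - 5*p^3 - 4*p^2 + 44*p - 48) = (p - 4)*(p - 3)*(p - 2)*(p^3 - 3*p^2 - 10*p + 24) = (p - 4)*(p - 3)*(p - 2)*(p + 3)*(p^2 - 6*p + 8) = (p - 4)*(p - 3)*(p - 2)^2*(p + 3)*(p - 4)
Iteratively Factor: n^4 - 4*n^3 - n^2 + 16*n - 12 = (n - 3)*(n^3 - n^2 - 4*n + 4) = (n - 3)*(n + 2)*(n^2 - 3*n + 2) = (n - 3)*(n - 1)*(n + 2)*(n - 2)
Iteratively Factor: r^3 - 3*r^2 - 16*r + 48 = (r - 3)*(r^2 - 16) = (r - 4)*(r - 3)*(r + 4)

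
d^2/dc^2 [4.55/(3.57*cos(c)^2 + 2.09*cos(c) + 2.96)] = (-231.95718*(1 - cos(c)^2)^2 - 101.846745*cos(c)^3 + 56.4695949999999*cos(c)^2 + 231.84161*cos(c) + 175.54537)/(3.57*cos(c)^2 + 2.09*cos(c) + 2.96)^3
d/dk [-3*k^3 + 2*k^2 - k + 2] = -9*k^2 + 4*k - 1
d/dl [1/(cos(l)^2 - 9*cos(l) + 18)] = (2*cos(l) - 9)*sin(l)/(cos(l)^2 - 9*cos(l) + 18)^2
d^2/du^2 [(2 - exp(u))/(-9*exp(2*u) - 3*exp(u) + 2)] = (81*exp(4*u) - 675*exp(3*u) - 54*exp(2*u) - 156*exp(u) - 8)*exp(u)/(729*exp(6*u) + 729*exp(5*u) - 243*exp(4*u) - 297*exp(3*u) + 54*exp(2*u) + 36*exp(u) - 8)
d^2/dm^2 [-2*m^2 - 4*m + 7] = -4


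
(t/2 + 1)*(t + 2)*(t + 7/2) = t^3/2 + 15*t^2/4 + 9*t + 7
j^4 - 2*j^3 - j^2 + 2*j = j*(j - 2)*(j - 1)*(j + 1)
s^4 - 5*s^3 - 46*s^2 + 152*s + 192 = (s - 8)*(s - 4)*(s + 1)*(s + 6)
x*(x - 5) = x^2 - 5*x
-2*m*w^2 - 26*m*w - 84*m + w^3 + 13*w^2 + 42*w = (-2*m + w)*(w + 6)*(w + 7)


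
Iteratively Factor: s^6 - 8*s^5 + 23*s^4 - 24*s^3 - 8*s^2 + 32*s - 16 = (s - 1)*(s^5 - 7*s^4 + 16*s^3 - 8*s^2 - 16*s + 16) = (s - 2)*(s - 1)*(s^4 - 5*s^3 + 6*s^2 + 4*s - 8) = (s - 2)*(s - 1)*(s + 1)*(s^3 - 6*s^2 + 12*s - 8) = (s - 2)^2*(s - 1)*(s + 1)*(s^2 - 4*s + 4) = (s - 2)^3*(s - 1)*(s + 1)*(s - 2)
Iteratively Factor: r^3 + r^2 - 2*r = (r)*(r^2 + r - 2) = r*(r + 2)*(r - 1)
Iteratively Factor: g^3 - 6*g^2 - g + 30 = (g - 5)*(g^2 - g - 6) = (g - 5)*(g - 3)*(g + 2)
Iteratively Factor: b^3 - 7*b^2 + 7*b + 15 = (b - 5)*(b^2 - 2*b - 3) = (b - 5)*(b - 3)*(b + 1)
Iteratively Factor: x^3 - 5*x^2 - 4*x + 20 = (x - 2)*(x^2 - 3*x - 10) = (x - 5)*(x - 2)*(x + 2)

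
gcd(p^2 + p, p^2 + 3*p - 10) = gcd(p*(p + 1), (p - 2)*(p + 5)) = 1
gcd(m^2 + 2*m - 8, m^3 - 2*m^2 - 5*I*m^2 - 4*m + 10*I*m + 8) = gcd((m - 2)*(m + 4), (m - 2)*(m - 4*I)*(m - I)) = m - 2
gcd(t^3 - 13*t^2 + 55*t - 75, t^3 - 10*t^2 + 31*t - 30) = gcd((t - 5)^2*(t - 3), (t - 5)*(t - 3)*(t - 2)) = t^2 - 8*t + 15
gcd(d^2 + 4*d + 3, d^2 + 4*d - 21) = 1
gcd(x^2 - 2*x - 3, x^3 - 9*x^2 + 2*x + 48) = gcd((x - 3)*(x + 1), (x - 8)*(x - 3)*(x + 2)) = x - 3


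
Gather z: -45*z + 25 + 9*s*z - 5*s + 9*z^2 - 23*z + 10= -5*s + 9*z^2 + z*(9*s - 68) + 35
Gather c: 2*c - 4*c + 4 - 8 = -2*c - 4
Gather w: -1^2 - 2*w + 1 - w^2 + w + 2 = -w^2 - w + 2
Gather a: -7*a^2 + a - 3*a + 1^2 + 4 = -7*a^2 - 2*a + 5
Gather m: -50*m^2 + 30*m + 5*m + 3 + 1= -50*m^2 + 35*m + 4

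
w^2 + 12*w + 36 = (w + 6)^2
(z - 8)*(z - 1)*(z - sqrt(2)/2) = z^3 - 9*z^2 - sqrt(2)*z^2/2 + 9*sqrt(2)*z/2 + 8*z - 4*sqrt(2)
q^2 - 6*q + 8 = (q - 4)*(q - 2)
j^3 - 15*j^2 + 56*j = j*(j - 8)*(j - 7)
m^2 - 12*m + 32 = (m - 8)*(m - 4)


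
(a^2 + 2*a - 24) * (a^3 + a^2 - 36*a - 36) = a^5 + 3*a^4 - 58*a^3 - 132*a^2 + 792*a + 864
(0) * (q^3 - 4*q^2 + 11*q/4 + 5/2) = 0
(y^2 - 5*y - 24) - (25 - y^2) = 2*y^2 - 5*y - 49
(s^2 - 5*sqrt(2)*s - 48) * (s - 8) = s^3 - 8*s^2 - 5*sqrt(2)*s^2 - 48*s + 40*sqrt(2)*s + 384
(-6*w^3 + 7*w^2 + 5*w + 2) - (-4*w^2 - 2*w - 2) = -6*w^3 + 11*w^2 + 7*w + 4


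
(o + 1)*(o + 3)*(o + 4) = o^3 + 8*o^2 + 19*o + 12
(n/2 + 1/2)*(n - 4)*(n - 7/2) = n^3/2 - 13*n^2/4 + 13*n/4 + 7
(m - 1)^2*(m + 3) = m^3 + m^2 - 5*m + 3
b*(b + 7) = b^2 + 7*b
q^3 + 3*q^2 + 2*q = q*(q + 1)*(q + 2)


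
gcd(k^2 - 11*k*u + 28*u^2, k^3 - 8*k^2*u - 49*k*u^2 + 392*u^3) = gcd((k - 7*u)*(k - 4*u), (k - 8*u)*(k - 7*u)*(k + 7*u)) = -k + 7*u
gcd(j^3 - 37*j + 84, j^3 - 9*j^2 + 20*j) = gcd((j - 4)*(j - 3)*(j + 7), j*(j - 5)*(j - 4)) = j - 4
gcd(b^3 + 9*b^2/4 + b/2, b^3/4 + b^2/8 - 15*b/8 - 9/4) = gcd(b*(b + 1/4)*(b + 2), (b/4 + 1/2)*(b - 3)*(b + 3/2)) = b + 2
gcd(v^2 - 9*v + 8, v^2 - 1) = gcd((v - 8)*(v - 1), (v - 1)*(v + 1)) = v - 1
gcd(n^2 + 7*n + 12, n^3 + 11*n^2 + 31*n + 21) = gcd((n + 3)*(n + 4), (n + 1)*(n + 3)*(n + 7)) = n + 3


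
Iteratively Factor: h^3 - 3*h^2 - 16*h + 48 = (h + 4)*(h^2 - 7*h + 12) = (h - 4)*(h + 4)*(h - 3)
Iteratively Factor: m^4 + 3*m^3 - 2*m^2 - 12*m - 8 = (m + 2)*(m^3 + m^2 - 4*m - 4) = (m + 1)*(m + 2)*(m^2 - 4) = (m + 1)*(m + 2)^2*(m - 2)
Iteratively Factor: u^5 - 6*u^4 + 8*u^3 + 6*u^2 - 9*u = (u - 3)*(u^4 - 3*u^3 - u^2 + 3*u) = (u - 3)*(u - 1)*(u^3 - 2*u^2 - 3*u) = (u - 3)^2*(u - 1)*(u^2 + u) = u*(u - 3)^2*(u - 1)*(u + 1)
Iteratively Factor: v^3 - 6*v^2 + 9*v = (v - 3)*(v^2 - 3*v) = (v - 3)^2*(v)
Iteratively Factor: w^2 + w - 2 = (w + 2)*(w - 1)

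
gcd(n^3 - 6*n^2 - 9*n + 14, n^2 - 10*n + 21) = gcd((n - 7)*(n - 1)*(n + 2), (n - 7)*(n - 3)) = n - 7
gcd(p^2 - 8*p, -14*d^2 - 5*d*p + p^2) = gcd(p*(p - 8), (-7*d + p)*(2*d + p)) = 1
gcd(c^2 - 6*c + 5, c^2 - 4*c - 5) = c - 5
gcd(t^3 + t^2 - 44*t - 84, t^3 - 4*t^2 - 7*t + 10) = t + 2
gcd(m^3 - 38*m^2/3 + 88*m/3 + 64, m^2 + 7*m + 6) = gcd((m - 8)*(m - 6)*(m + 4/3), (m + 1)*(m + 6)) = 1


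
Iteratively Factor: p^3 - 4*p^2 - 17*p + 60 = (p - 5)*(p^2 + p - 12) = (p - 5)*(p + 4)*(p - 3)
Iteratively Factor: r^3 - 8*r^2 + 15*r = (r)*(r^2 - 8*r + 15) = r*(r - 5)*(r - 3)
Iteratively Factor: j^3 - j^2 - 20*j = (j + 4)*(j^2 - 5*j) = j*(j + 4)*(j - 5)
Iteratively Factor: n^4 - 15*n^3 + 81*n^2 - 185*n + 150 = (n - 5)*(n^3 - 10*n^2 + 31*n - 30) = (n - 5)*(n - 3)*(n^2 - 7*n + 10) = (n - 5)*(n - 3)*(n - 2)*(n - 5)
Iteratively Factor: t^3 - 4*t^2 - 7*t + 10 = (t - 5)*(t^2 + t - 2) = (t - 5)*(t + 2)*(t - 1)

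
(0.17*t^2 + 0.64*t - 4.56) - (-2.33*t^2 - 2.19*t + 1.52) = 2.5*t^2 + 2.83*t - 6.08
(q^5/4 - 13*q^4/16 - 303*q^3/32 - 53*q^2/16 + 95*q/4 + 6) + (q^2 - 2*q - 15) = q^5/4 - 13*q^4/16 - 303*q^3/32 - 37*q^2/16 + 87*q/4 - 9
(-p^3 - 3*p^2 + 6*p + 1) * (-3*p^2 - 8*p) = 3*p^5 + 17*p^4 + 6*p^3 - 51*p^2 - 8*p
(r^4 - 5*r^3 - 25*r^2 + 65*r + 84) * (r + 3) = r^5 - 2*r^4 - 40*r^3 - 10*r^2 + 279*r + 252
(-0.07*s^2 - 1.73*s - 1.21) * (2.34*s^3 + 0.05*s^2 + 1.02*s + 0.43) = -0.1638*s^5 - 4.0517*s^4 - 2.9893*s^3 - 1.8552*s^2 - 1.9781*s - 0.5203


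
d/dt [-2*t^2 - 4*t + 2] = -4*t - 4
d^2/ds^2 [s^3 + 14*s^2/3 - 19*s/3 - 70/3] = 6*s + 28/3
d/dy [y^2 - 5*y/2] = 2*y - 5/2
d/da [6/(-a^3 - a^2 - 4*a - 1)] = 6*(3*a^2 + 2*a + 4)/(a^3 + a^2 + 4*a + 1)^2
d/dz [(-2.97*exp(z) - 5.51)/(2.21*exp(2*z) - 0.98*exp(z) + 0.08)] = (6.5637*exp(2*z) + 24.3542*exp(z) - 5.6374)*exp(z)/(4.8841*exp(4*z) - 4.3316*exp(3*z) + 1.314*exp(2*z) - 0.1568*exp(z) + 0.0064)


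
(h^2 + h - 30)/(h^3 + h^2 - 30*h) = 1/h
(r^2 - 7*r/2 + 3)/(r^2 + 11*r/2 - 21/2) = (r - 2)/(r + 7)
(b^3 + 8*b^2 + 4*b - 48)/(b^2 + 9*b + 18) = (b^2 + 2*b - 8)/(b + 3)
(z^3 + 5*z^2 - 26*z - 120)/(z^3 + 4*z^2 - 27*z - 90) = (z + 4)/(z + 3)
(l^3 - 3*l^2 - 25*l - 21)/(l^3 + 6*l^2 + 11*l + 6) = (l - 7)/(l + 2)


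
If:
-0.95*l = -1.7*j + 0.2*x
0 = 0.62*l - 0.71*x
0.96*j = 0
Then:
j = 0.00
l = 0.00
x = 0.00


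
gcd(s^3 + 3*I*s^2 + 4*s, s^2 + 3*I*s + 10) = 1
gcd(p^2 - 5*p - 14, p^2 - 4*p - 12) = p + 2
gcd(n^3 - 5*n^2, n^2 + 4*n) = n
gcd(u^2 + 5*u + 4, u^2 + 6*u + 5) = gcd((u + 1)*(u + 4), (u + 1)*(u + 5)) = u + 1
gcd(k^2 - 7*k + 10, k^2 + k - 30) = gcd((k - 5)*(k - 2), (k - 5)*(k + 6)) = k - 5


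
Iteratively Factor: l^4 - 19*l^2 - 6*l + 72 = (l + 3)*(l^3 - 3*l^2 - 10*l + 24) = (l + 3)^2*(l^2 - 6*l + 8) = (l - 2)*(l + 3)^2*(l - 4)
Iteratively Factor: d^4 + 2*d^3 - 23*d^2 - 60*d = (d)*(d^3 + 2*d^2 - 23*d - 60) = d*(d + 4)*(d^2 - 2*d - 15) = d*(d - 5)*(d + 4)*(d + 3)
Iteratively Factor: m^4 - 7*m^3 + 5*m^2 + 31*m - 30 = (m + 2)*(m^3 - 9*m^2 + 23*m - 15) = (m - 3)*(m + 2)*(m^2 - 6*m + 5) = (m - 5)*(m - 3)*(m + 2)*(m - 1)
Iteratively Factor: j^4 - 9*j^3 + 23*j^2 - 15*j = (j)*(j^3 - 9*j^2 + 23*j - 15) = j*(j - 5)*(j^2 - 4*j + 3) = j*(j - 5)*(j - 3)*(j - 1)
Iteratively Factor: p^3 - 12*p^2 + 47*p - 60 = (p - 5)*(p^2 - 7*p + 12) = (p - 5)*(p - 3)*(p - 4)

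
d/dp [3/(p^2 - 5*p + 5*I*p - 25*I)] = 3*(-2*p + 5 - 5*I)/(p^2 - 5*p + 5*I*p - 25*I)^2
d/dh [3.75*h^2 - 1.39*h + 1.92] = 7.5*h - 1.39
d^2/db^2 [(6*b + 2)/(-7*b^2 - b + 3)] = 4*(-(3*b + 1)*(14*b + 1)^2 + (63*b + 10)*(7*b^2 + b - 3))/(7*b^2 + b - 3)^3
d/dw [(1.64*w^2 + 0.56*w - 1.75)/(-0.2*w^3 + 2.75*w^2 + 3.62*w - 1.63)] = (0.328*w^4 + 0.224*w^3 + 3.3468*w^2 + 4.2786*w + 5.4222)/(0.04*w^6 - 1.1*w^5 + 6.1145*w^4 + 20.562*w^3 + 4.1394*w^2 - 11.8012*w + 2.6569)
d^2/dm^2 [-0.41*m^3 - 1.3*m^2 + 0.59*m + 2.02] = -2.46*m - 2.6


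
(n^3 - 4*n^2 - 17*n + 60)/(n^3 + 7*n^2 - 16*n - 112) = (n^2 - 8*n + 15)/(n^2 + 3*n - 28)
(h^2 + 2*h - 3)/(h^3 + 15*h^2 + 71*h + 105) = (h - 1)/(h^2 + 12*h + 35)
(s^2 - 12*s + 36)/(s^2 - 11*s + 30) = (s - 6)/(s - 5)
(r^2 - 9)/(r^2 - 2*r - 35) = (9 - r^2)/(-r^2 + 2*r + 35)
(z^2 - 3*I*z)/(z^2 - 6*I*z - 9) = z/(z - 3*I)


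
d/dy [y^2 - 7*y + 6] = 2*y - 7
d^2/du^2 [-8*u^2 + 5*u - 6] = -16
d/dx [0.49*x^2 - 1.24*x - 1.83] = 0.98*x - 1.24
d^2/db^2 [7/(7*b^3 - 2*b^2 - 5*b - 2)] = 14*((2 - 21*b)*(-7*b^3 + 2*b^2 + 5*b + 2) - (-21*b^2 + 4*b + 5)^2)/(-7*b^3 + 2*b^2 + 5*b + 2)^3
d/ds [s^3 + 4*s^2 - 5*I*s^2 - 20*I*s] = 3*s^2 + s*(8 - 10*I) - 20*I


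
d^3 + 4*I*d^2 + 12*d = d*(d - 2*I)*(d + 6*I)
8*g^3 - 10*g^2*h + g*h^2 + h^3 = (-2*g + h)*(-g + h)*(4*g + h)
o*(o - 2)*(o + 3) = o^3 + o^2 - 6*o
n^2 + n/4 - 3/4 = (n - 3/4)*(n + 1)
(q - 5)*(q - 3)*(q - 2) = q^3 - 10*q^2 + 31*q - 30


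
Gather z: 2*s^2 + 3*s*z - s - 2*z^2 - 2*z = 2*s^2 - s - 2*z^2 + z*(3*s - 2)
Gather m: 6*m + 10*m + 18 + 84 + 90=16*m + 192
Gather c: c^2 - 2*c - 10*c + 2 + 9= c^2 - 12*c + 11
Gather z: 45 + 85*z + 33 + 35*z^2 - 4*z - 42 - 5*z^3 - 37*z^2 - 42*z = -5*z^3 - 2*z^2 + 39*z + 36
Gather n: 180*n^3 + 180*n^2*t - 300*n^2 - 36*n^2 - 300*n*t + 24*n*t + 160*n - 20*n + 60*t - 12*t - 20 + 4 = 180*n^3 + n^2*(180*t - 336) + n*(140 - 276*t) + 48*t - 16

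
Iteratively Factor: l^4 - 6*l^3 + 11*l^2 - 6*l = (l - 1)*(l^3 - 5*l^2 + 6*l) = (l - 3)*(l - 1)*(l^2 - 2*l) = l*(l - 3)*(l - 1)*(l - 2)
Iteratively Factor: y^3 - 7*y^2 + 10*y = (y)*(y^2 - 7*y + 10) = y*(y - 5)*(y - 2)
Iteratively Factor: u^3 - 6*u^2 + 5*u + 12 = (u + 1)*(u^2 - 7*u + 12) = (u - 4)*(u + 1)*(u - 3)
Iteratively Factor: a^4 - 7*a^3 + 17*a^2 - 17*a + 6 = (a - 2)*(a^3 - 5*a^2 + 7*a - 3) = (a - 3)*(a - 2)*(a^2 - 2*a + 1) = (a - 3)*(a - 2)*(a - 1)*(a - 1)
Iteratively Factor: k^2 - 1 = (k - 1)*(k + 1)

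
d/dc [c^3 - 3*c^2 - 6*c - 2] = 3*c^2 - 6*c - 6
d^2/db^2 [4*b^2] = 8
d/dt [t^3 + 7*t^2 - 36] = t*(3*t + 14)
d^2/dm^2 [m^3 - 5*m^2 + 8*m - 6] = 6*m - 10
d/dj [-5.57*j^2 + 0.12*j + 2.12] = 0.12 - 11.14*j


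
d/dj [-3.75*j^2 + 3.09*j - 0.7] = 3.09 - 7.5*j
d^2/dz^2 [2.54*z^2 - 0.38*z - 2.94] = 5.08000000000000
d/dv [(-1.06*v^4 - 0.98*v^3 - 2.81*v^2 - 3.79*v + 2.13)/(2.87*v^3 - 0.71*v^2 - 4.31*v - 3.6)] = (-3.0422*v^6 + 1.5052*v^5 + 22.4663*v^4 + 45.4662*v^3 + 1.6649*v^2 + 23.2566*v + 22.8243)/(8.2369*v^6 - 4.0754*v^5 - 24.2353*v^4 - 14.5438*v^3 + 23.6881*v^2 + 31.032*v + 12.96)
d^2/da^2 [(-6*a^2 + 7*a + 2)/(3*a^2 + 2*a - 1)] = 22*(9*a^3 + 9*a + 2)/(27*a^6 + 54*a^5 + 9*a^4 - 28*a^3 - 3*a^2 + 6*a - 1)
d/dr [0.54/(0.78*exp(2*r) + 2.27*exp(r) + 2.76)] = (-0.8424*exp(r) - 1.2258)*exp(r)/(0.78*exp(2*r) + 2.27*exp(r) + 2.76)^2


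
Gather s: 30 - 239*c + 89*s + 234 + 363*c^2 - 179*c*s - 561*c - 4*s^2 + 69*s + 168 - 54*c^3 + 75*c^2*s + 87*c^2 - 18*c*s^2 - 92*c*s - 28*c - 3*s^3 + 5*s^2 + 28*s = -54*c^3 + 450*c^2 - 828*c - 3*s^3 + s^2*(1 - 18*c) + s*(75*c^2 - 271*c + 186) + 432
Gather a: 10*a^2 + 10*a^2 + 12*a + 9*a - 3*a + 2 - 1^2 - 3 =20*a^2 + 18*a - 2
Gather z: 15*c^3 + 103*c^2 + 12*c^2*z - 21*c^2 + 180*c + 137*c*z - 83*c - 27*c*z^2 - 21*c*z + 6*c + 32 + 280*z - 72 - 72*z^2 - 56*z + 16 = 15*c^3 + 82*c^2 + 103*c + z^2*(-27*c - 72) + z*(12*c^2 + 116*c + 224) - 24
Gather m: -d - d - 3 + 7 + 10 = 14 - 2*d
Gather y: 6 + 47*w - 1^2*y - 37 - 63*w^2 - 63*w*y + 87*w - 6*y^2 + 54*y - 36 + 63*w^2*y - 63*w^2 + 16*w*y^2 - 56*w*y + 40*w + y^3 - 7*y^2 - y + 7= -126*w^2 + 174*w + y^3 + y^2*(16*w - 13) + y*(63*w^2 - 119*w + 52) - 60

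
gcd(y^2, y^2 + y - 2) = 1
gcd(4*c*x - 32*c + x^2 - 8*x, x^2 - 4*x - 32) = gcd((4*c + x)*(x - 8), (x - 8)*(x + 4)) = x - 8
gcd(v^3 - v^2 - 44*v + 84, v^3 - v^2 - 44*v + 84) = v^3 - v^2 - 44*v + 84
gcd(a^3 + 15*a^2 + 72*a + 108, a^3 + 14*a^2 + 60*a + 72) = a^2 + 12*a + 36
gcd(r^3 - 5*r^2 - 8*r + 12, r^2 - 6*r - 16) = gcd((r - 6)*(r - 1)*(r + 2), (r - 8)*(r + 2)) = r + 2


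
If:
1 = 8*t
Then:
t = 1/8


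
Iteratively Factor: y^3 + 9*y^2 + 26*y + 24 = (y + 3)*(y^2 + 6*y + 8) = (y + 2)*(y + 3)*(y + 4)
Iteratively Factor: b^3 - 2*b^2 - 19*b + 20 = (b + 4)*(b^2 - 6*b + 5) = (b - 1)*(b + 4)*(b - 5)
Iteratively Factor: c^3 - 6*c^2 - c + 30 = (c - 3)*(c^2 - 3*c - 10) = (c - 3)*(c + 2)*(c - 5)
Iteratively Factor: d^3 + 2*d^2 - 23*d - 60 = (d + 4)*(d^2 - 2*d - 15) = (d + 3)*(d + 4)*(d - 5)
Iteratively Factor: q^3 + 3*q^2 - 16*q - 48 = (q + 4)*(q^2 - q - 12) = (q - 4)*(q + 4)*(q + 3)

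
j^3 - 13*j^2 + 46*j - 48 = (j - 8)*(j - 3)*(j - 2)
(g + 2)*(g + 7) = g^2 + 9*g + 14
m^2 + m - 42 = (m - 6)*(m + 7)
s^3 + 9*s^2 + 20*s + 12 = (s + 1)*(s + 2)*(s + 6)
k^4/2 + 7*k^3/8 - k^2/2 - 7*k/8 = k*(k/2 + 1/2)*(k - 1)*(k + 7/4)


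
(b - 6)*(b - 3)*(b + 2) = b^3 - 7*b^2 + 36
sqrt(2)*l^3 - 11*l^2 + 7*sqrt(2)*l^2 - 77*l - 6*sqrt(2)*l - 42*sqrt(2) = (l + 7)*(l - 6*sqrt(2))*(sqrt(2)*l + 1)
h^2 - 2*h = h*(h - 2)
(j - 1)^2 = j^2 - 2*j + 1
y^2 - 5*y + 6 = (y - 3)*(y - 2)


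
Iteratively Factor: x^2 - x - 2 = (x + 1)*(x - 2)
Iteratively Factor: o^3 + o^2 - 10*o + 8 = (o - 1)*(o^2 + 2*o - 8) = (o - 1)*(o + 4)*(o - 2)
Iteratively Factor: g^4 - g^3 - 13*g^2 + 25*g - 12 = (g + 4)*(g^3 - 5*g^2 + 7*g - 3) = (g - 1)*(g + 4)*(g^2 - 4*g + 3) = (g - 1)^2*(g + 4)*(g - 3)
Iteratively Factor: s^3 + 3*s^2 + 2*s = (s)*(s^2 + 3*s + 2) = s*(s + 1)*(s + 2)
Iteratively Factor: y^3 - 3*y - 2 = (y + 1)*(y^2 - y - 2) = (y + 1)^2*(y - 2)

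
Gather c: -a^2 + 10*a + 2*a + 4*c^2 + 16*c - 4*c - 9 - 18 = -a^2 + 12*a + 4*c^2 + 12*c - 27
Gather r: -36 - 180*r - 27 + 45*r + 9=-135*r - 54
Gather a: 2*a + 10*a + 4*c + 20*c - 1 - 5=12*a + 24*c - 6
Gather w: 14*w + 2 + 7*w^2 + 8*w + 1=7*w^2 + 22*w + 3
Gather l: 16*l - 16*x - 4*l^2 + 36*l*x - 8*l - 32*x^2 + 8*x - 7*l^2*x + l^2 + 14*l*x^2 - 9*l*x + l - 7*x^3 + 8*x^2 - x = l^2*(-7*x - 3) + l*(14*x^2 + 27*x + 9) - 7*x^3 - 24*x^2 - 9*x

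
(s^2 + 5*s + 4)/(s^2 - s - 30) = (s^2 + 5*s + 4)/(s^2 - s - 30)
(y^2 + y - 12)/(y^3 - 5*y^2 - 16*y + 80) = (y - 3)/(y^2 - 9*y + 20)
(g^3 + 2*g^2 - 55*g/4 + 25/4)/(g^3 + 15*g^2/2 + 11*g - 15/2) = (g - 5/2)/(g + 3)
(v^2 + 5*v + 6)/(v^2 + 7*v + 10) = (v + 3)/(v + 5)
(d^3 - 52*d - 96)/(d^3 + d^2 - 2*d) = (d^2 - 2*d - 48)/(d*(d - 1))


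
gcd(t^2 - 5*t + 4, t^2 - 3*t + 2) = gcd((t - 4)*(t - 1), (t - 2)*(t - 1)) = t - 1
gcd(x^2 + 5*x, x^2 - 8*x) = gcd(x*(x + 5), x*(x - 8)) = x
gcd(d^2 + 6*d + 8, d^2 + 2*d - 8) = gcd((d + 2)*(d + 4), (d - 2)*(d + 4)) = d + 4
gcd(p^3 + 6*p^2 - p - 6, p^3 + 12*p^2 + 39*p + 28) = p + 1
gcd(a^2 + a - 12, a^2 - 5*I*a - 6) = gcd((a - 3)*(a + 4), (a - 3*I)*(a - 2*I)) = 1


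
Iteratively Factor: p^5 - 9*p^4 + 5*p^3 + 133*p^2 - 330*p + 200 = (p - 2)*(p^4 - 7*p^3 - 9*p^2 + 115*p - 100) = (p - 5)*(p - 2)*(p^3 - 2*p^2 - 19*p + 20) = (p - 5)*(p - 2)*(p - 1)*(p^2 - p - 20) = (p - 5)^2*(p - 2)*(p - 1)*(p + 4)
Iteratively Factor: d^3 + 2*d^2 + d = (d)*(d^2 + 2*d + 1) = d*(d + 1)*(d + 1)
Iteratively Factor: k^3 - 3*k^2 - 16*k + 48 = (k - 3)*(k^2 - 16) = (k - 4)*(k - 3)*(k + 4)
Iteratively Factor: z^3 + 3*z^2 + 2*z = (z + 1)*(z^2 + 2*z) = (z + 1)*(z + 2)*(z)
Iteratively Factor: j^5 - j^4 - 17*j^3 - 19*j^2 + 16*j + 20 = (j + 2)*(j^4 - 3*j^3 - 11*j^2 + 3*j + 10) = (j - 1)*(j + 2)*(j^3 - 2*j^2 - 13*j - 10) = (j - 1)*(j + 2)^2*(j^2 - 4*j - 5) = (j - 1)*(j + 1)*(j + 2)^2*(j - 5)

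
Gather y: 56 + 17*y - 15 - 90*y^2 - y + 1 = -90*y^2 + 16*y + 42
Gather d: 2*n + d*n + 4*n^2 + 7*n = d*n + 4*n^2 + 9*n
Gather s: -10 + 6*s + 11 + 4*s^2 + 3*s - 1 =4*s^2 + 9*s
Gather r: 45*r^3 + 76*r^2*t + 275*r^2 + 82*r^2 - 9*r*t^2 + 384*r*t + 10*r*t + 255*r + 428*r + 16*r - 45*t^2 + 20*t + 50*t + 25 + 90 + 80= 45*r^3 + r^2*(76*t + 357) + r*(-9*t^2 + 394*t + 699) - 45*t^2 + 70*t + 195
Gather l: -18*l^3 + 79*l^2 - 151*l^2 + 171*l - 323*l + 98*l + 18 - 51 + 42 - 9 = -18*l^3 - 72*l^2 - 54*l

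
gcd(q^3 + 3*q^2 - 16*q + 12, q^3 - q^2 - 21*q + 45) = 1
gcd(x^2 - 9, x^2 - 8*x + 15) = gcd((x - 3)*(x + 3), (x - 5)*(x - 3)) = x - 3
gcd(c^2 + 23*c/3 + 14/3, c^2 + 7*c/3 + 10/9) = c + 2/3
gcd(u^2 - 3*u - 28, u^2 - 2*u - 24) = u + 4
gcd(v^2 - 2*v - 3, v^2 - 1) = v + 1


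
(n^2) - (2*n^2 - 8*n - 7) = -n^2 + 8*n + 7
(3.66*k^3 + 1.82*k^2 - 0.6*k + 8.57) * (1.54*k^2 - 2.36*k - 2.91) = 5.6364*k^5 - 5.8348*k^4 - 15.8698*k^3 + 9.3176*k^2 - 18.4792*k - 24.9387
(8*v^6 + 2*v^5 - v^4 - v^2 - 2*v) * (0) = 0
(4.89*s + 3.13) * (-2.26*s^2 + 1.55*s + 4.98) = -11.0514*s^3 + 0.5057*s^2 + 29.2037*s + 15.5874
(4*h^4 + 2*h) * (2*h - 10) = 8*h^5 - 40*h^4 + 4*h^2 - 20*h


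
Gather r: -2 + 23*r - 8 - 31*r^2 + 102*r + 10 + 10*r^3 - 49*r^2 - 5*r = 10*r^3 - 80*r^2 + 120*r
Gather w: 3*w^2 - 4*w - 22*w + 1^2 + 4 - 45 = 3*w^2 - 26*w - 40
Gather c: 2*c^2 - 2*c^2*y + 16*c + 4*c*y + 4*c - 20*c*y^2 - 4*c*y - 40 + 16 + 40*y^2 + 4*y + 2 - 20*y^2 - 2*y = c^2*(2 - 2*y) + c*(20 - 20*y^2) + 20*y^2 + 2*y - 22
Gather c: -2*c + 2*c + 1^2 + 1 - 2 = 0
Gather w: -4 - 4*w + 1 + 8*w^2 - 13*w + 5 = 8*w^2 - 17*w + 2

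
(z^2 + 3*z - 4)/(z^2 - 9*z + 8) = (z + 4)/(z - 8)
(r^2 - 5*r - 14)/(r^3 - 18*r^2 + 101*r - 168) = (r + 2)/(r^2 - 11*r + 24)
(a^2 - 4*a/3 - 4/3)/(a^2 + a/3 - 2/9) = 3*(a - 2)/(3*a - 1)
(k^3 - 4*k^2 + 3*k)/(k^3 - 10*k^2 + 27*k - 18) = k/(k - 6)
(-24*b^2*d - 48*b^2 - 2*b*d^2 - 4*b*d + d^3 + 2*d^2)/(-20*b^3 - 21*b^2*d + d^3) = (6*b*d + 12*b - d^2 - 2*d)/(5*b^2 + 4*b*d - d^2)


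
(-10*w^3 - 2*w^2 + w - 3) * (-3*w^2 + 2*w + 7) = 30*w^5 - 14*w^4 - 77*w^3 - 3*w^2 + w - 21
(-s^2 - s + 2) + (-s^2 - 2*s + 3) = -2*s^2 - 3*s + 5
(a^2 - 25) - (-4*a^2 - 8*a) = 5*a^2 + 8*a - 25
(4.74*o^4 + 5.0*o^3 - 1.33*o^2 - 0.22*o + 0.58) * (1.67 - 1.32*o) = -6.2568*o^5 + 1.3158*o^4 + 10.1056*o^3 - 1.9307*o^2 - 1.133*o + 0.9686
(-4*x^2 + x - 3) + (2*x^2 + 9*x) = -2*x^2 + 10*x - 3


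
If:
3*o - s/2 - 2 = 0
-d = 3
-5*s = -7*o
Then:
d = -3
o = 20/23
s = 28/23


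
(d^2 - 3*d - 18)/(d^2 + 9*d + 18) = (d - 6)/(d + 6)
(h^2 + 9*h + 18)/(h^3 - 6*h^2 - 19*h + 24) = (h + 6)/(h^2 - 9*h + 8)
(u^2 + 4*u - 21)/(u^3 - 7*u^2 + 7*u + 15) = (u + 7)/(u^2 - 4*u - 5)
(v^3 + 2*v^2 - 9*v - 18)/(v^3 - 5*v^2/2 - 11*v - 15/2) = 2*(-v^3 - 2*v^2 + 9*v + 18)/(-2*v^3 + 5*v^2 + 22*v + 15)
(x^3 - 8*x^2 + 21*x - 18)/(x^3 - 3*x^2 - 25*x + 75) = (x^2 - 5*x + 6)/(x^2 - 25)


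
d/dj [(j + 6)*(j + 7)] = 2*j + 13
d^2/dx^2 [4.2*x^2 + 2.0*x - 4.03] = 8.40000000000000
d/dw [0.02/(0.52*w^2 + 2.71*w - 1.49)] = (-0.0208*w - 0.0542)/(0.52*w^2 + 2.71*w - 1.49)^2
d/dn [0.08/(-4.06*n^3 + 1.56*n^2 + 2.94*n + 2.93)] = (0.9744*n^2 - 0.2496*n - 0.2352)/(-4.06*n^3 + 1.56*n^2 + 2.94*n + 2.93)^2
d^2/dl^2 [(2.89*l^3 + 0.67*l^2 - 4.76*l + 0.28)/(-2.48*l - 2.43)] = (-35.549312*l^3 - 104.497776*l^2 - 102.390966*l - 68.728118)/(15.252992*l^3 + 44.836416*l^2 + 43.932456*l + 14.348907)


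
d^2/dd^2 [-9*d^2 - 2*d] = -18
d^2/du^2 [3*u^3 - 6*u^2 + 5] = 18*u - 12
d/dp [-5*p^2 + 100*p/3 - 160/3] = 100/3 - 10*p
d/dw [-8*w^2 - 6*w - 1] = -16*w - 6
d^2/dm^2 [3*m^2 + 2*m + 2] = 6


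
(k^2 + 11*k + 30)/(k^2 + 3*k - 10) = (k + 6)/(k - 2)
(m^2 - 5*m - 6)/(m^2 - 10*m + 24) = (m + 1)/(m - 4)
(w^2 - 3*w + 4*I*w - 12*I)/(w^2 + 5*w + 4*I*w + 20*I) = (w - 3)/(w + 5)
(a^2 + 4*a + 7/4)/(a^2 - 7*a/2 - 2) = (a + 7/2)/(a - 4)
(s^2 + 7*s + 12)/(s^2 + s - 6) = (s + 4)/(s - 2)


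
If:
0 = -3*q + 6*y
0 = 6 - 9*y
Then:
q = 4/3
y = 2/3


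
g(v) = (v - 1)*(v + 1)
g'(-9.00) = -18.00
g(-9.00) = 80.00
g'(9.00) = 18.00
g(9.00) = 80.00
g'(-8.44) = -16.88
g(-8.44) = 70.23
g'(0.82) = 1.64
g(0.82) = -0.33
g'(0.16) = 0.32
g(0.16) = -0.97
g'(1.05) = 2.10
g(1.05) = 0.10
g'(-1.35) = -2.70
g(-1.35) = 0.82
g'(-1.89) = -3.78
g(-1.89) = 2.57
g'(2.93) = 5.86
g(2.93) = 7.58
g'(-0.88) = -1.76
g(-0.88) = -0.23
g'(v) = 2*v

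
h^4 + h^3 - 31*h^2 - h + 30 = (h - 5)*(h - 1)*(h + 1)*(h + 6)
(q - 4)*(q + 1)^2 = q^3 - 2*q^2 - 7*q - 4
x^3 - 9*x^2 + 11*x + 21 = (x - 7)*(x - 3)*(x + 1)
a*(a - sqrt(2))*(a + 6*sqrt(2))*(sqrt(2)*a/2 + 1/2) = sqrt(2)*a^4/2 + 11*a^3/2 - 7*sqrt(2)*a^2/2 - 6*a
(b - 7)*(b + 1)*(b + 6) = b^3 - 43*b - 42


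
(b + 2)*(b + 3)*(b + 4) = b^3 + 9*b^2 + 26*b + 24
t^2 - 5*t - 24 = (t - 8)*(t + 3)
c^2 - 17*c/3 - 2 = (c - 6)*(c + 1/3)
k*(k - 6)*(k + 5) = k^3 - k^2 - 30*k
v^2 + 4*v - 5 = (v - 1)*(v + 5)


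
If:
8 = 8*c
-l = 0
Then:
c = 1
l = 0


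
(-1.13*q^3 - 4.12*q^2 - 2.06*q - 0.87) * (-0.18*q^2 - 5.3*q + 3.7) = 0.2034*q^5 + 6.7306*q^4 + 18.0258*q^3 - 4.1694*q^2 - 3.011*q - 3.219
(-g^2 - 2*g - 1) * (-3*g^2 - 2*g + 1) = 3*g^4 + 8*g^3 + 6*g^2 - 1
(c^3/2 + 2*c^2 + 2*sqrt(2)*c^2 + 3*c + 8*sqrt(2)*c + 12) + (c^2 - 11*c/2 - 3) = c^3/2 + 2*sqrt(2)*c^2 + 3*c^2 - 5*c/2 + 8*sqrt(2)*c + 9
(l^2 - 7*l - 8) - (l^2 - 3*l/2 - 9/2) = -11*l/2 - 7/2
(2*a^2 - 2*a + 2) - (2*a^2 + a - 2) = 4 - 3*a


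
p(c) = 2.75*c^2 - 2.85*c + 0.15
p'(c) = 5.5*c - 2.85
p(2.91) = 15.14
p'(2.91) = 13.16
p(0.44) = -0.57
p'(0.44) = -0.43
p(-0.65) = 3.16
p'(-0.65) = -6.42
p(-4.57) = 70.61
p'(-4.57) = -27.98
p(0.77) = -0.41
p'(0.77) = 1.38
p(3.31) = 20.85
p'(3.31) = 15.36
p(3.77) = 28.49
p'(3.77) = 17.88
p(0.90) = -0.19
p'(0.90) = 2.10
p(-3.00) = 33.45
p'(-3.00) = -19.35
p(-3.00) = 33.45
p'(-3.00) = -19.35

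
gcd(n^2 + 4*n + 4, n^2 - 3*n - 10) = n + 2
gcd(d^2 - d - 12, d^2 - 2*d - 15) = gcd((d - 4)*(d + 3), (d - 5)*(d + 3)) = d + 3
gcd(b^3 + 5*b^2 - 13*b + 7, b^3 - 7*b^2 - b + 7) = b - 1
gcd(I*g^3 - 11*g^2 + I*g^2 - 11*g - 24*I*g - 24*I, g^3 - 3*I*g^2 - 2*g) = 1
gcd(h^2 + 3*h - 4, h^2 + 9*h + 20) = h + 4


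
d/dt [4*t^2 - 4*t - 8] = 8*t - 4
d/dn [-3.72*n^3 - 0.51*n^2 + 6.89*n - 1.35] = -11.16*n^2 - 1.02*n + 6.89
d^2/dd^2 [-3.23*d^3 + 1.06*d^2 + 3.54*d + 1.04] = 2.12 - 19.38*d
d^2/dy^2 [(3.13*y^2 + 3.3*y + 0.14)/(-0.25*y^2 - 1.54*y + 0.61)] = (1.9976*y^3 - 2.91645*y^2 - 3.3429*y - 9.236134)/(0.015625*y^6 + 0.28875*y^5 + 1.664325*y^4 + 2.243164*y^3 - 4.060953*y^2 + 1.719102*y - 0.226981)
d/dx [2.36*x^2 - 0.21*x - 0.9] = 4.72*x - 0.21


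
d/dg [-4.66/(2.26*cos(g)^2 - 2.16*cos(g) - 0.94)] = (10.0656 - 21.0632*cos(g))*sin(g)/(-2.26*cos(g)^2 + 2.16*cos(g) + 0.94)^2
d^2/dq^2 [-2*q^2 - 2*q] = -4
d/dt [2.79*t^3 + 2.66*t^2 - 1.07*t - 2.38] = 8.37*t^2 + 5.32*t - 1.07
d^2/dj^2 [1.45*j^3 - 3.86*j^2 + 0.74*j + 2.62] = 8.7*j - 7.72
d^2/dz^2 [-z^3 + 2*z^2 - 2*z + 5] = 4 - 6*z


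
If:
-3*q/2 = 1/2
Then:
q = -1/3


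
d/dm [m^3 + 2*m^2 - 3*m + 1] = 3*m^2 + 4*m - 3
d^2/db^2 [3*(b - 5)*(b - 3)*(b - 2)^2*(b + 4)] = 60*b^3 - 288*b^2 + 54*b + 672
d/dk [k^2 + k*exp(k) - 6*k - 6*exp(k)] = k*exp(k) + 2*k - 5*exp(k) - 6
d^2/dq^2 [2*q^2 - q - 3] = 4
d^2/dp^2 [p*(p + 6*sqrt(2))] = 2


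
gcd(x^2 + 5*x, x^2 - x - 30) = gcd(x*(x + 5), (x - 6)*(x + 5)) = x + 5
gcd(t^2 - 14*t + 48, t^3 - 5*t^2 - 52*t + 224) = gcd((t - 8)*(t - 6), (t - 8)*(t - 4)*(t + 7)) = t - 8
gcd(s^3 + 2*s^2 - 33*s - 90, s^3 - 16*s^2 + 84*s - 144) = s - 6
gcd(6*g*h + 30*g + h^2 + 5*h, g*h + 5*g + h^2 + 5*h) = h + 5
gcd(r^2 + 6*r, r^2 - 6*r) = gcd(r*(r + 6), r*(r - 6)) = r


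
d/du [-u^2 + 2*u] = 2 - 2*u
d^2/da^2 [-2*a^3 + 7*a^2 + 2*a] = 14 - 12*a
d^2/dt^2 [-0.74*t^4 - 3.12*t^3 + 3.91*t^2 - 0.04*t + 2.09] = -8.88*t^2 - 18.72*t + 7.82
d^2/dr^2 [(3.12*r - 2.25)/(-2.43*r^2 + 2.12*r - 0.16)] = (-(3.12*r - 2.25)*(4.86*r - 2.12)*(9.72*r - 4.24) + (45.4896*r - 24.1638)*(2.43*r^2 - 2.12*r + 0.16))/(2.43*r^2 - 2.12*r + 0.16)^3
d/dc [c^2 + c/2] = 2*c + 1/2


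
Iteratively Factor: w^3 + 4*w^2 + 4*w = (w + 2)*(w^2 + 2*w) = w*(w + 2)*(w + 2)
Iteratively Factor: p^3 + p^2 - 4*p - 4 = (p + 2)*(p^2 - p - 2) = (p - 2)*(p + 2)*(p + 1)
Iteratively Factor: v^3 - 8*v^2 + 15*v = (v - 3)*(v^2 - 5*v) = v*(v - 3)*(v - 5)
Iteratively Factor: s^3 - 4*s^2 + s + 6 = (s - 2)*(s^2 - 2*s - 3) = (s - 3)*(s - 2)*(s + 1)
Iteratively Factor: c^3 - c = (c)*(c^2 - 1) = c*(c - 1)*(c + 1)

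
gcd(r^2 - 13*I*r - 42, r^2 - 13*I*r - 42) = r^2 - 13*I*r - 42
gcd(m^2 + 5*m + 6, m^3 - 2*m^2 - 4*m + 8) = m + 2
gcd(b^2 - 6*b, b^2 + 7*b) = b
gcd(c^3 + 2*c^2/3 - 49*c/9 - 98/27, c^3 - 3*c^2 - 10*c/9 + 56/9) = c - 7/3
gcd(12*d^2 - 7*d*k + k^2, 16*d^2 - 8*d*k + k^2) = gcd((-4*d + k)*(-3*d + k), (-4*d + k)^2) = 4*d - k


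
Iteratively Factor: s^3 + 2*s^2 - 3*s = (s + 3)*(s^2 - s) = (s - 1)*(s + 3)*(s)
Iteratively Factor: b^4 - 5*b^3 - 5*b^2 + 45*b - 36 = (b - 3)*(b^3 - 2*b^2 - 11*b + 12) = (b - 3)*(b + 3)*(b^2 - 5*b + 4) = (b - 4)*(b - 3)*(b + 3)*(b - 1)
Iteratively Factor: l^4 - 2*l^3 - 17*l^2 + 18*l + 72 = (l - 3)*(l^3 + l^2 - 14*l - 24) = (l - 3)*(l + 2)*(l^2 - l - 12) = (l - 3)*(l + 2)*(l + 3)*(l - 4)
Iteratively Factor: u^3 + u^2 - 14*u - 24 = (u + 2)*(u^2 - u - 12) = (u + 2)*(u + 3)*(u - 4)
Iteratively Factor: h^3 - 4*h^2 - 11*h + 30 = (h - 2)*(h^2 - 2*h - 15) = (h - 5)*(h - 2)*(h + 3)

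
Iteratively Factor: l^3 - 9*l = (l - 3)*(l^2 + 3*l) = (l - 3)*(l + 3)*(l)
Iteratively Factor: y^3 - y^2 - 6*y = (y + 2)*(y^2 - 3*y) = y*(y + 2)*(y - 3)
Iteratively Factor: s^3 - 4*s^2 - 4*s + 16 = (s - 2)*(s^2 - 2*s - 8) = (s - 4)*(s - 2)*(s + 2)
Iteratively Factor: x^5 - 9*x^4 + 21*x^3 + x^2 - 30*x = (x)*(x^4 - 9*x^3 + 21*x^2 + x - 30) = x*(x - 3)*(x^3 - 6*x^2 + 3*x + 10) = x*(x - 3)*(x + 1)*(x^2 - 7*x + 10) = x*(x - 5)*(x - 3)*(x + 1)*(x - 2)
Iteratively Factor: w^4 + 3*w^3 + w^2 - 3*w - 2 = (w + 1)*(w^3 + 2*w^2 - w - 2) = (w - 1)*(w + 1)*(w^2 + 3*w + 2) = (w - 1)*(w + 1)^2*(w + 2)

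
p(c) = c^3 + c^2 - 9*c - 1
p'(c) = 3*c^2 + 2*c - 9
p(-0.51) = 3.72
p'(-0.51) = -9.24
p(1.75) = -8.33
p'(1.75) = 3.69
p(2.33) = -3.89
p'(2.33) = 11.95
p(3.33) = 17.04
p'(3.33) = 30.93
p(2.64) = 0.61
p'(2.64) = 17.19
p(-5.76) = -107.09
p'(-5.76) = 79.01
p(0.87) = -7.41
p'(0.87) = -4.99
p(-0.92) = 7.35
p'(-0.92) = -8.30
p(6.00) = 197.00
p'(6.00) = 111.00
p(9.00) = 728.00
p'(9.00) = 252.00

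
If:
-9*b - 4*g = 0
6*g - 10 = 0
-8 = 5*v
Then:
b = -20/27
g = 5/3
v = -8/5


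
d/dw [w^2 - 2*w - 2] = 2*w - 2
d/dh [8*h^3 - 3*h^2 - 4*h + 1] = 24*h^2 - 6*h - 4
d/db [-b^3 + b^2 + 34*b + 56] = -3*b^2 + 2*b + 34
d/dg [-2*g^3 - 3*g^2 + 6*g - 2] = -6*g^2 - 6*g + 6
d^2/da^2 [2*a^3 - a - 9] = 12*a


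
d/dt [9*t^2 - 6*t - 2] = 18*t - 6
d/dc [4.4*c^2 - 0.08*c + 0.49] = 8.8*c - 0.08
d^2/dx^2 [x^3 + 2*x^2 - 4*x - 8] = 6*x + 4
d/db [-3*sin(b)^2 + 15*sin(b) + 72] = 3*(5 - 2*sin(b))*cos(b)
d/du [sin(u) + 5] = cos(u)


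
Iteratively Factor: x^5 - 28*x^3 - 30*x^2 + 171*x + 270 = (x + 3)*(x^4 - 3*x^3 - 19*x^2 + 27*x + 90) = (x - 5)*(x + 3)*(x^3 + 2*x^2 - 9*x - 18) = (x - 5)*(x - 3)*(x + 3)*(x^2 + 5*x + 6) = (x - 5)*(x - 3)*(x + 3)^2*(x + 2)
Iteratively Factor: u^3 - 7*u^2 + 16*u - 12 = (u - 2)*(u^2 - 5*u + 6) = (u - 3)*(u - 2)*(u - 2)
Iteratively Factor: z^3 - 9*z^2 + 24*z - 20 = (z - 2)*(z^2 - 7*z + 10) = (z - 5)*(z - 2)*(z - 2)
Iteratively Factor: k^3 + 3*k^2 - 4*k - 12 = (k + 2)*(k^2 + k - 6) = (k + 2)*(k + 3)*(k - 2)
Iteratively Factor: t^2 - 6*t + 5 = (t - 1)*(t - 5)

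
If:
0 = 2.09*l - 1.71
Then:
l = 0.82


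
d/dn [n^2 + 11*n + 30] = 2*n + 11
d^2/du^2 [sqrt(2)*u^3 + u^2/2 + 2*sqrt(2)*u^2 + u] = 6*sqrt(2)*u + 1 + 4*sqrt(2)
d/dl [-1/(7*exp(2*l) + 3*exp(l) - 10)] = (14*exp(l) + 3)*exp(l)/(7*exp(2*l) + 3*exp(l) - 10)^2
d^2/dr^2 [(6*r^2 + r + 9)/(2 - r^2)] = 2*(-r^3 - 63*r^2 - 6*r - 42)/(r^6 - 6*r^4 + 12*r^2 - 8)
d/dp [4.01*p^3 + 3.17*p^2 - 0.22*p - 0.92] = 12.03*p^2 + 6.34*p - 0.22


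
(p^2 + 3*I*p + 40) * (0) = 0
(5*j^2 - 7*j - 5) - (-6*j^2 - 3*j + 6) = 11*j^2 - 4*j - 11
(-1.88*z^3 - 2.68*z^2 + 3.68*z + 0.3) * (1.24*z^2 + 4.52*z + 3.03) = -2.3312*z^5 - 11.8208*z^4 - 13.2468*z^3 + 8.8852*z^2 + 12.5064*z + 0.909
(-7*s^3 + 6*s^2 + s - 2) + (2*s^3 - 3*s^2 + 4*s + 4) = -5*s^3 + 3*s^2 + 5*s + 2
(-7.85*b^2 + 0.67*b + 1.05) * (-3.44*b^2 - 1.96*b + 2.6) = 27.004*b^4 + 13.0812*b^3 - 25.3352*b^2 - 0.316*b + 2.73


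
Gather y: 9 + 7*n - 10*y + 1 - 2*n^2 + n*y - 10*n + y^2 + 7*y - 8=-2*n^2 - 3*n + y^2 + y*(n - 3) + 2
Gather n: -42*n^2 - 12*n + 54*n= -42*n^2 + 42*n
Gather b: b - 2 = b - 2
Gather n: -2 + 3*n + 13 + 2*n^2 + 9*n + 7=2*n^2 + 12*n + 18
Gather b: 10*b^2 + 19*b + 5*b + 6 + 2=10*b^2 + 24*b + 8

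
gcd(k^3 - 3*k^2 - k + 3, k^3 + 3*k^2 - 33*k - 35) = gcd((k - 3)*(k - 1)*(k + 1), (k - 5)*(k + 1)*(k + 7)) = k + 1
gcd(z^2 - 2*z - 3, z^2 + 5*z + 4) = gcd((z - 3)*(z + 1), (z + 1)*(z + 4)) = z + 1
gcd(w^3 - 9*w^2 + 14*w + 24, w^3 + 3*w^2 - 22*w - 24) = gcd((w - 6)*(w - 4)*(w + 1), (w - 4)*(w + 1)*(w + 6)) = w^2 - 3*w - 4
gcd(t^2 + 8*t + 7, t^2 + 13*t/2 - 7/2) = t + 7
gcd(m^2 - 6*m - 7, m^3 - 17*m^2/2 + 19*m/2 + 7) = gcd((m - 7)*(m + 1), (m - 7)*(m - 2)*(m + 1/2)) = m - 7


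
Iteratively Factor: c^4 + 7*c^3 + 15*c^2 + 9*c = (c + 3)*(c^3 + 4*c^2 + 3*c) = (c + 3)^2*(c^2 + c) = (c + 1)*(c + 3)^2*(c)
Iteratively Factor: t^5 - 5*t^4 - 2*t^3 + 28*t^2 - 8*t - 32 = (t + 1)*(t^4 - 6*t^3 + 4*t^2 + 24*t - 32) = (t - 2)*(t + 1)*(t^3 - 4*t^2 - 4*t + 16) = (t - 2)^2*(t + 1)*(t^2 - 2*t - 8) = (t - 2)^2*(t + 1)*(t + 2)*(t - 4)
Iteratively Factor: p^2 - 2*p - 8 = (p - 4)*(p + 2)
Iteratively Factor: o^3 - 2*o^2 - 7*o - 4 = (o + 1)*(o^2 - 3*o - 4) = (o + 1)^2*(o - 4)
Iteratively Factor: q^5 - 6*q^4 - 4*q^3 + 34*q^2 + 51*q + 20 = (q - 5)*(q^4 - q^3 - 9*q^2 - 11*q - 4) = (q - 5)*(q + 1)*(q^3 - 2*q^2 - 7*q - 4) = (q - 5)*(q + 1)^2*(q^2 - 3*q - 4) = (q - 5)*(q + 1)^3*(q - 4)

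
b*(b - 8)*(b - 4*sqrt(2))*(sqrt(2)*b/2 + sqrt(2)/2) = sqrt(2)*b^4/2 - 7*sqrt(2)*b^3/2 - 4*b^3 - 4*sqrt(2)*b^2 + 28*b^2 + 32*b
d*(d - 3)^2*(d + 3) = d^4 - 3*d^3 - 9*d^2 + 27*d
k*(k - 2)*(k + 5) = k^3 + 3*k^2 - 10*k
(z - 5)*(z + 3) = z^2 - 2*z - 15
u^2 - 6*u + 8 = (u - 4)*(u - 2)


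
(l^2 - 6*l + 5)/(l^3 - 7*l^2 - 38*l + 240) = (l - 1)/(l^2 - 2*l - 48)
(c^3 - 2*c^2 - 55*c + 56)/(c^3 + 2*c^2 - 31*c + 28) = (c - 8)/(c - 4)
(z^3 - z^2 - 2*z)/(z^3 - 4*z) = (z + 1)/(z + 2)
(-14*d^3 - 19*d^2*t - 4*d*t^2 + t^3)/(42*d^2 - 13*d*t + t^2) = (2*d^2 + 3*d*t + t^2)/(-6*d + t)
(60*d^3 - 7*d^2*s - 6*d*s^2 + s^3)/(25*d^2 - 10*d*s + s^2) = (-12*d^2 - d*s + s^2)/(-5*d + s)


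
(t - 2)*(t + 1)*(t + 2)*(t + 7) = t^4 + 8*t^3 + 3*t^2 - 32*t - 28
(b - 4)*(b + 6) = b^2 + 2*b - 24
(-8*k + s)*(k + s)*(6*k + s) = -48*k^3 - 50*k^2*s - k*s^2 + s^3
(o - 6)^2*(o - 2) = o^3 - 14*o^2 + 60*o - 72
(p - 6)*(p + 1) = p^2 - 5*p - 6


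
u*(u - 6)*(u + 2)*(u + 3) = u^4 - u^3 - 24*u^2 - 36*u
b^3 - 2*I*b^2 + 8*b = b*(b - 4*I)*(b + 2*I)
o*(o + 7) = o^2 + 7*o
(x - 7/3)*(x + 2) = x^2 - x/3 - 14/3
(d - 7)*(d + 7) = d^2 - 49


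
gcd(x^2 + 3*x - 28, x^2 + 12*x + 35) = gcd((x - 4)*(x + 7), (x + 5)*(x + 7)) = x + 7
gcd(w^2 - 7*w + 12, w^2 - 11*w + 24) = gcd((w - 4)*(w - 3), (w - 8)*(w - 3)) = w - 3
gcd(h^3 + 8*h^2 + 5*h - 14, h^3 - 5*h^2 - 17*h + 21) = h - 1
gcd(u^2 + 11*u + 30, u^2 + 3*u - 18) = u + 6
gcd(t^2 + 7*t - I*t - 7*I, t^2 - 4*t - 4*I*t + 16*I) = 1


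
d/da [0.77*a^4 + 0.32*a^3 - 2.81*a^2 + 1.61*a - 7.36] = 3.08*a^3 + 0.96*a^2 - 5.62*a + 1.61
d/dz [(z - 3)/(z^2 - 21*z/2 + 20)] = 2*(-2*z^2 + 12*z - 23)/(4*z^4 - 84*z^3 + 601*z^2 - 1680*z + 1600)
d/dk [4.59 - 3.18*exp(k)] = -3.18*exp(k)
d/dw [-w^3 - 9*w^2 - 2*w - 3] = -3*w^2 - 18*w - 2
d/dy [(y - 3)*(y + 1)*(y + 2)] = 3*y^2 - 7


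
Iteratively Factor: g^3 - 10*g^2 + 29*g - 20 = (g - 4)*(g^2 - 6*g + 5) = (g - 5)*(g - 4)*(g - 1)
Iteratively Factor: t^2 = (t)*(t)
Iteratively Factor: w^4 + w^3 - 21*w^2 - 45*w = (w - 5)*(w^3 + 6*w^2 + 9*w) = (w - 5)*(w + 3)*(w^2 + 3*w) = (w - 5)*(w + 3)^2*(w)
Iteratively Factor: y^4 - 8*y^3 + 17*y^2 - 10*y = (y - 5)*(y^3 - 3*y^2 + 2*y) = (y - 5)*(y - 1)*(y^2 - 2*y) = y*(y - 5)*(y - 1)*(y - 2)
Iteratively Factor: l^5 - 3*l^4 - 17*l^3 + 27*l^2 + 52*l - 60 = (l + 2)*(l^4 - 5*l^3 - 7*l^2 + 41*l - 30) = (l - 1)*(l + 2)*(l^3 - 4*l^2 - 11*l + 30) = (l - 5)*(l - 1)*(l + 2)*(l^2 + l - 6) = (l - 5)*(l - 1)*(l + 2)*(l + 3)*(l - 2)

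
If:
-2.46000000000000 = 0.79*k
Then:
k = -3.11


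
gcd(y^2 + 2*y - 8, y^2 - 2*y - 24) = y + 4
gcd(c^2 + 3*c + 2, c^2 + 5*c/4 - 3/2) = c + 2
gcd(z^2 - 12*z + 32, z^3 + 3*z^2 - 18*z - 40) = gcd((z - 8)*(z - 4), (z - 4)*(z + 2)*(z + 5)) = z - 4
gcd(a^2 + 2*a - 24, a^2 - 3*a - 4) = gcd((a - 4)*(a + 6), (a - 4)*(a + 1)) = a - 4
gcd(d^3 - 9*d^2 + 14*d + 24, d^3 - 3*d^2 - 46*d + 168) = d^2 - 10*d + 24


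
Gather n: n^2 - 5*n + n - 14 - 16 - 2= n^2 - 4*n - 32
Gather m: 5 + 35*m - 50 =35*m - 45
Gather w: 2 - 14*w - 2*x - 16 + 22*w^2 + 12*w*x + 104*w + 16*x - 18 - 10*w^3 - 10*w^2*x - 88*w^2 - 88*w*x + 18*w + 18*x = -10*w^3 + w^2*(-10*x - 66) + w*(108 - 76*x) + 32*x - 32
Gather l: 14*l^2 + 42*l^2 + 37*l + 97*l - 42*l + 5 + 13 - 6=56*l^2 + 92*l + 12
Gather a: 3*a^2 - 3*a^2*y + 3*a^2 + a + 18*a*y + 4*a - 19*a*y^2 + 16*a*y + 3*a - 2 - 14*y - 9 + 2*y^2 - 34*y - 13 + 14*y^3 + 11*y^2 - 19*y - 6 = a^2*(6 - 3*y) + a*(-19*y^2 + 34*y + 8) + 14*y^3 + 13*y^2 - 67*y - 30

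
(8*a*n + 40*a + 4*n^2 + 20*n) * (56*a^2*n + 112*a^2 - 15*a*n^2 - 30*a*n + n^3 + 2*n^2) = 448*a^3*n^2 + 3136*a^3*n + 4480*a^3 + 104*a^2*n^3 + 728*a^2*n^2 + 1040*a^2*n - 52*a*n^4 - 364*a*n^3 - 520*a*n^2 + 4*n^5 + 28*n^4 + 40*n^3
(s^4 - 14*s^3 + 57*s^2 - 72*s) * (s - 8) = s^5 - 22*s^4 + 169*s^3 - 528*s^2 + 576*s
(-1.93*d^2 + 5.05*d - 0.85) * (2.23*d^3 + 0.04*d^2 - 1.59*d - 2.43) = -4.3039*d^5 + 11.1843*d^4 + 1.3752*d^3 - 3.3736*d^2 - 10.92*d + 2.0655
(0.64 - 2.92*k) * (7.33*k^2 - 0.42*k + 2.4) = -21.4036*k^3 + 5.9176*k^2 - 7.2768*k + 1.536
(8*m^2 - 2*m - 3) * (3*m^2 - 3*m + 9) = 24*m^4 - 30*m^3 + 69*m^2 - 9*m - 27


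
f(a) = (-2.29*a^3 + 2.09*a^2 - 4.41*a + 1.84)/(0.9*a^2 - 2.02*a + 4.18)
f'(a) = (2.02 - 1.8*a)*(-2.29*a^3 + 2.09*a^2 - 4.41*a + 1.84)/(0.9*a^2 - 2.02*a + 4.18)^2 + (-6.87*a^2 + 4.18*a - 4.41)/(0.9*a^2 - 2.02*a + 4.18) = (-2.061*a^4 + 9.2516*a^3 - 28.9694*a^2 + 14.1604*a - 14.717)/(0.81*a^4 - 3.636*a^3 + 11.6044*a^2 - 16.8872*a + 17.4724)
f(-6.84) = 14.35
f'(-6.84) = -2.47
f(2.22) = -5.50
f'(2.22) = -4.39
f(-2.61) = 4.38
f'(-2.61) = -2.10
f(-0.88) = 1.34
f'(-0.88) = -1.29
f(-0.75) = 1.18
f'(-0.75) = -1.20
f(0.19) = 0.28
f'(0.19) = -0.89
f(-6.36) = 13.17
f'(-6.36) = -2.46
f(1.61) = -2.88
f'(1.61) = -3.97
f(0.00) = 0.44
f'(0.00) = -0.84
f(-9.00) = 19.74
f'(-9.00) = -2.51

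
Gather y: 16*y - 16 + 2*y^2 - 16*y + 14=2*y^2 - 2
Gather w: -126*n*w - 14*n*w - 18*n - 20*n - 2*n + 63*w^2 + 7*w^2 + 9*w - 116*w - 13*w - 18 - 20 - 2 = -40*n + 70*w^2 + w*(-140*n - 120) - 40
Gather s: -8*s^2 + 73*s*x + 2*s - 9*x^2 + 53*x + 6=-8*s^2 + s*(73*x + 2) - 9*x^2 + 53*x + 6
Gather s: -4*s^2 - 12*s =-4*s^2 - 12*s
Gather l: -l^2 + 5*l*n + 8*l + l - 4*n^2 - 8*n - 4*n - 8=-l^2 + l*(5*n + 9) - 4*n^2 - 12*n - 8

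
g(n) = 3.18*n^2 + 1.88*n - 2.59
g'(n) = 6.36*n + 1.88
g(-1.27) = 0.15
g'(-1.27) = -6.20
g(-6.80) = 131.67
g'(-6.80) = -41.37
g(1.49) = 7.27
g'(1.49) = 11.36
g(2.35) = 19.39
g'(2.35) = 16.83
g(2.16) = 16.31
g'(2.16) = 15.62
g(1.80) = 11.10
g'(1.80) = 13.33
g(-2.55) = 13.29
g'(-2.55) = -14.34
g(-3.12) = 22.50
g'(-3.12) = -17.96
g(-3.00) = 20.39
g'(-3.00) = -17.20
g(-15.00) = 684.71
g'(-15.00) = -93.52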